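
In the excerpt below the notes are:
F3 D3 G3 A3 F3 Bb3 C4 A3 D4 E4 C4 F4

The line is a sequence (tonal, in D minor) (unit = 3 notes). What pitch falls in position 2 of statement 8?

With 3-note cells, note 2 of each statement runs D3, F3, A3, C4.
Extending up a 3rd: E4 → G4 → Bb4 → D5.

D5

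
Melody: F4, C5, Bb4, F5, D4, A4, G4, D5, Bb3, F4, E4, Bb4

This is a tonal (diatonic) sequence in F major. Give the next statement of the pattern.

G3 D4 C4 G4

The 4-note cells begin on F4, D4, Bb3 — each down a 3rd from the last.
From G3 the diatonic shape gives G3 D4 C4 G4.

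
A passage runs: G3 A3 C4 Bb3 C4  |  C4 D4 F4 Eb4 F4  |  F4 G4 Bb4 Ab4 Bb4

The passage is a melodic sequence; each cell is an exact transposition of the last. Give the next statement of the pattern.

With a 5-note motive the entries are G3, C4, F4, each up a 4th from the previous.
Statement 4 starts on Bb4 and keeps the same exact contour: Bb4 C5 Eb5 Db5 Eb5.

Bb4 C5 Eb5 Db5 Eb5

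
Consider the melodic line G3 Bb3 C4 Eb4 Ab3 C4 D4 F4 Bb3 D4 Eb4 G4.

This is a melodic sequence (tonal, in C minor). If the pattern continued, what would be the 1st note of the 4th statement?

The unit is 4 notes. Position-1 pitches of the 3 shown cells: G3, Ab3, Bb3.
One more up a 2nd gives C4.

C4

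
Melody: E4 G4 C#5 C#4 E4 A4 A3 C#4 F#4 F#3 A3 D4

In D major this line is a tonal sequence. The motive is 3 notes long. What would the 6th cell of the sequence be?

B2 D3 G3

Unit = 3 notes; the statements start on E4, C#4, A3, F#3, moving down a 3rd each time.
Continuing the starts: D3 → B2.
So cell 6 is B2 D3 G3.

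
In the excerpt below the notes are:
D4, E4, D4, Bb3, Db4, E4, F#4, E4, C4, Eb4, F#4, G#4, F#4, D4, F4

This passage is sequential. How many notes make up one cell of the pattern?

5

Try groups of 5 (3 cells in 15 notes):
D4 E4 D4 Bb3 Db4 | E4 F#4 E4 C4 Eb4 | F#4 G#4 F#4 D4 F4
Each cell is the previous one up a 2nd — so the unit is 5 notes.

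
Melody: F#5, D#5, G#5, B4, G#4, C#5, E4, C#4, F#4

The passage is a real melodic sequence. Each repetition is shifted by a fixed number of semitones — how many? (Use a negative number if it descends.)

-7

Taking 3-note groups, the heads are F#5, B4, E4: the pattern moves down a 5th.
Counting half-steps from F#5 to B4: -7.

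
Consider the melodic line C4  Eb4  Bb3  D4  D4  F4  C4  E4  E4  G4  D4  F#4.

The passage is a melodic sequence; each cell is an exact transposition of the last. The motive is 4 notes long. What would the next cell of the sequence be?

Taking 4-note groups, the heads are C4, D4, E4: the pattern moves up a 2nd.
So cell 4 is F#4 A4 E4 G#4.

F#4 A4 E4 G#4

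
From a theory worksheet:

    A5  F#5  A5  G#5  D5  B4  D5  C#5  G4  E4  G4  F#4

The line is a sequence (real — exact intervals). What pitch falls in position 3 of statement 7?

Eb2

The unit is 4 notes. Position-3 pitches of the 3 shown cells: A5, D5, G4.
Carrying that down a 5th forward: C4 → F3 → Bb2 → Eb2.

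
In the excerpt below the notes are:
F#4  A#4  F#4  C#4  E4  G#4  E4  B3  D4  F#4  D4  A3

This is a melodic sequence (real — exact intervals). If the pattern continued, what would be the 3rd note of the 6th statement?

Grouping in 4s, the 3rd note of each cell is F#4, E4, D4.
Carrying that down a 2nd forward: C4 → Bb3 → Ab3.

Ab3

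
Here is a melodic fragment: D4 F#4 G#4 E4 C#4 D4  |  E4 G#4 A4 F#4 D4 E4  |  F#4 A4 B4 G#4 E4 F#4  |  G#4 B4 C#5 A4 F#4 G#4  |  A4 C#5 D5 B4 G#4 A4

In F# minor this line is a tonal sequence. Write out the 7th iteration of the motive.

With a 6-note motive the entries are D4, E4, F#4, G#4, A4, each up a 2nd from the previous.
Extending up a 2nd: B4 → C#5.
From C#5 the diatonic shape gives C#5 E5 F#5 D5 B4 C#5.

C#5 E5 F#5 D5 B4 C#5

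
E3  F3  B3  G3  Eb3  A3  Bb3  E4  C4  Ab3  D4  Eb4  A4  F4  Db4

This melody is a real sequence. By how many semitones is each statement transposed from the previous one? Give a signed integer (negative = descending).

5

Taking 5-note groups, the heads are E3, A3, D4: the pattern moves up a 4th.
E3→A3 is 57 − 52 = 5 semitones.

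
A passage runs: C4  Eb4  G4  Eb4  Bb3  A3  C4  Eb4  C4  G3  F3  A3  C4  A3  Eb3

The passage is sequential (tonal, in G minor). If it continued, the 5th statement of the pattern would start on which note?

Bb2

Taking 5-note groups, the heads are C4, A3, F3: the pattern moves down a 3rd.
Extending the heads down a 3rd: D3 → Bb2.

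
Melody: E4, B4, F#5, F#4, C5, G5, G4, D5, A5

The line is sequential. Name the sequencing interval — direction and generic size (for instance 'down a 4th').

With a 3-note motive the entries are E4, F#4, G4, each up a 2nd from the previous.
E4 to F#4 is up a 2nd.

up a 2nd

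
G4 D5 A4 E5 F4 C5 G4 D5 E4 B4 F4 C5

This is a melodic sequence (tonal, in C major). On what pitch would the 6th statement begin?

B3

The 4-note cells begin on G4, F4, E4 — each down a 2nd from the last.
Continuing: D4 → C4 → B3. Statement 6 starts on B3.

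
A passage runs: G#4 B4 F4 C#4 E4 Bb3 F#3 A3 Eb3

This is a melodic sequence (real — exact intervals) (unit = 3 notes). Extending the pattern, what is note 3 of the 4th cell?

With 3-note cells, note 3 of each statement runs F4, Bb3, Eb3.
Each moves down a 5th; the next is Ab2.

Ab2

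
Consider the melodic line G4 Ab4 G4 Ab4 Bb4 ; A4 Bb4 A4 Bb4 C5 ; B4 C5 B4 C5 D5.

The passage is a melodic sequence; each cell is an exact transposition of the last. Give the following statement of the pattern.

C#5 D5 C#5 D5 E5

Unit = 5 notes; the statements start on G4, A4, B4, moving up a 2nd each time.
Statement 4 starts on C#5 and keeps the same exact contour: C#5 D5 C#5 D5 E5.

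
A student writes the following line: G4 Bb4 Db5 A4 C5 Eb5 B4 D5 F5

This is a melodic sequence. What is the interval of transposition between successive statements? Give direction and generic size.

up a 2nd

Taking 3-note groups, the heads are G4, A4, B4: the pattern moves up a 2nd.
G4 to A4 is up a 2nd.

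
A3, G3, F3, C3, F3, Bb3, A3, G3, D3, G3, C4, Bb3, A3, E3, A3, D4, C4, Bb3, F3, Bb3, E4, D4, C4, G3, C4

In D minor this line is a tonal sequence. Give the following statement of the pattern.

F4 E4 D4 A3 D4

The 5-note cells begin on A3, Bb3, C4, D4, E4 — each up a 2nd from the last.
Statement 6 starts on F4 and keeps the same diatonic contour: F4 E4 D4 A3 D4.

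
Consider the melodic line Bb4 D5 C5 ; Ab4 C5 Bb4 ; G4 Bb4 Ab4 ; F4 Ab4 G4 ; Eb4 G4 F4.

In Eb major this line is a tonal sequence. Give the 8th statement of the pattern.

Bb3 D4 C4

With a 3-note motive the entries are Bb4, Ab4, G4, F4, Eb4, each down a 2nd from the previous.
Carrying on: D4 → C4 → Bb3.
From Bb3 the diatonic shape gives Bb3 D4 C4.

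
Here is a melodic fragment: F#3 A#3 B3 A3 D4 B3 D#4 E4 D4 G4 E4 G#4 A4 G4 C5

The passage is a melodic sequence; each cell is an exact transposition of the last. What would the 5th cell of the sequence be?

With a 5-note motive the entries are F#3, B3, E4, each up a 4th from the previous.
Carrying on: A4 → D5.
From D5 the exact shape gives D5 F#5 G5 F5 Bb5.

D5 F#5 G5 F5 Bb5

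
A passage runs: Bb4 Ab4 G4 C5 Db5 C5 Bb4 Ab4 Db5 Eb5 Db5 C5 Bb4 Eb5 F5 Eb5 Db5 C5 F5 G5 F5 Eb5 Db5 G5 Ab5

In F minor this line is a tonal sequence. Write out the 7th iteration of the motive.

With a 5-note motive the entries are Bb4, C5, Db5, Eb5, F5, each up a 2nd from the previous.
Extending up a 2nd: G5 → Ab5.
Statement 7 starts on Ab5 and keeps the same diatonic contour: Ab5 G5 F5 Bb5 C6.

Ab5 G5 F5 Bb5 C6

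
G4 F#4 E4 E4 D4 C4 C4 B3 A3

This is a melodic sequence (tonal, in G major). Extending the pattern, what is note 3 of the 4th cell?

F#3

The unit is 3 notes. Position-3 pitches of the 3 shown cells: E4, C4, A3.
Each moves down a 3rd; the next is F#3.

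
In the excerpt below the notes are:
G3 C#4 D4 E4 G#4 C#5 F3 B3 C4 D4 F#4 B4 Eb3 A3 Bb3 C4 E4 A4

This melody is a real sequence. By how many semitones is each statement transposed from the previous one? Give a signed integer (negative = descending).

-2

Unit = 6 notes; the statements start on G3, F3, Eb3, moving down a 2nd each time.
G3→F3 is 53 − 55 = -2 semitones.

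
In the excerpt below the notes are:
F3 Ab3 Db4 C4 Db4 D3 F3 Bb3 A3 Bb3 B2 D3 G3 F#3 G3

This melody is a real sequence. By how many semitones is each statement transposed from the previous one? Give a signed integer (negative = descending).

With a 5-note motive the entries are F3, D3, B2, each down a 3rd from the previous.
Counting half-steps from F3 to D3: -3.

-3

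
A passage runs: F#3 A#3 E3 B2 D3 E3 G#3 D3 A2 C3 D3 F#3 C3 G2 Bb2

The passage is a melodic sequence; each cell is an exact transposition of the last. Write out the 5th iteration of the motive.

The 5-note cells begin on F#3, E3, D3 — each down a 2nd from the last.
Continuing the starts: C3 → Bb2.
From Bb2 the exact shape gives Bb2 D3 Ab2 Eb2 Gb2.

Bb2 D3 Ab2 Eb2 Gb2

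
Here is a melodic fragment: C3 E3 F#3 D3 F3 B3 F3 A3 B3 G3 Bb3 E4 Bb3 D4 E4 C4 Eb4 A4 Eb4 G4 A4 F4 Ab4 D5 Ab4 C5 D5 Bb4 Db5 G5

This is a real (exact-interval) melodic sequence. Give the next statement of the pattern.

With a 6-note motive the entries are C3, F3, Bb3, Eb4, Ab4, each up a 4th from the previous.
From Db5 the exact shape gives Db5 F5 G5 Eb5 Gb5 C6.

Db5 F5 G5 Eb5 Gb5 C6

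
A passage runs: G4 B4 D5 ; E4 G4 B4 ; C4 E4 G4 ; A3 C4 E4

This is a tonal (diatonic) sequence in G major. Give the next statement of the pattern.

With a 3-note motive the entries are G4, E4, C4, A3, each down a 3rd from the previous.
So cell 5 is F#3 A3 C4.

F#3 A3 C4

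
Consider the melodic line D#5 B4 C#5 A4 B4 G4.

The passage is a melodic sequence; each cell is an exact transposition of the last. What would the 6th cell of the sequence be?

F4 Db4

Taking 2-note groups, the heads are D#5, C#5, B4: the pattern moves down a 2nd.
Carrying on: A4 → G4 → F4.
So cell 6 is F4 Db4.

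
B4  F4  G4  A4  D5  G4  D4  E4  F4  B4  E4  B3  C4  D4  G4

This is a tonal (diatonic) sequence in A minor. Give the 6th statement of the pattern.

F3 C3 D3 E3 A3

With a 5-note motive the entries are B4, G4, E4, each down a 3rd from the previous.
Extending down a 3rd: C4 → A3 → F3.
Statement 6 starts on F3 and keeps the same diatonic contour: F3 C3 D3 E3 A3.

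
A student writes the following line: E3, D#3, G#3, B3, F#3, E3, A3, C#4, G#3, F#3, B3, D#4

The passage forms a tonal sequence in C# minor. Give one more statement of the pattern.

Unit = 4 notes; the statements start on E3, F#3, G#3, moving up a 2nd each time.
So cell 4 is A3 G#3 C#4 E4.

A3 G#3 C#4 E4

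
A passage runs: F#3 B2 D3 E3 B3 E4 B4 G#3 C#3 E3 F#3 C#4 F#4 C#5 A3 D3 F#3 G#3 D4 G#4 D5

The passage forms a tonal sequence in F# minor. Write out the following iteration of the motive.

With a 7-note motive the entries are F#3, G#3, A3, each up a 2nd from the previous.
From B3 the diatonic shape gives B3 E3 G#3 A3 E4 A4 E5.

B3 E3 G#3 A3 E4 A4 E5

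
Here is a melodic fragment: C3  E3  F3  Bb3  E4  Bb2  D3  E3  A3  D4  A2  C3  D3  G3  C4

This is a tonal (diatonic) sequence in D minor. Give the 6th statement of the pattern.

The 5-note cells begin on C3, Bb2, A2 — each down a 2nd from the last.
Carrying on: G2 → F2 → E2.
From E2 the diatonic shape gives E2 G2 A2 D3 G3.

E2 G2 A2 D3 G3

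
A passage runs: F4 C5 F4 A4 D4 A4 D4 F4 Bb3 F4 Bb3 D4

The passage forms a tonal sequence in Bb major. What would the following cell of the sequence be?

G3 D4 G3 Bb3

Taking 4-note groups, the heads are F4, D4, Bb3: the pattern moves down a 3rd.
From G3 the diatonic shape gives G3 D4 G3 Bb3.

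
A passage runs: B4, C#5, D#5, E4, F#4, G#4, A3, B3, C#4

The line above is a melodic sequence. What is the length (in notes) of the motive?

3

There are 9 notes; a 3-note unit gives 3 cells:
B4 C#5 D#5 | E4 F#4 G#4 | A3 B3 C#4
Every group is a transposition down a 5th of the one before; no shorter unit works.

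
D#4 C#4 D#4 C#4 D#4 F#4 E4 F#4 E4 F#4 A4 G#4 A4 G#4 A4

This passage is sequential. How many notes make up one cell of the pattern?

Try groups of 5 (3 cells in 15 notes):
D#4 C#4 D#4 C#4 D#4 | F#4 E4 F#4 E4 F#4 | A4 G#4 A4 G#4 A4
Every group is a transposition up a 3rd of the one before; no shorter unit works.

5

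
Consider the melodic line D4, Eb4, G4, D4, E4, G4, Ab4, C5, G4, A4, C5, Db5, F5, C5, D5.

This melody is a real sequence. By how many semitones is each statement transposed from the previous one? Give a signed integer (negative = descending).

Unit = 5 notes; the statements start on D4, G4, C5, moving up a 4th each time.
Counting half-steps from D4 to G4: 5.

5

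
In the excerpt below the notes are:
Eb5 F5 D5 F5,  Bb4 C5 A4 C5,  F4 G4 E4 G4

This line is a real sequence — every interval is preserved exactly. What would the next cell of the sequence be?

The 4-note cells begin on Eb5, Bb4, F4 — each down a 4th from the last.
Statement 4 starts on C4 and keeps the same exact contour: C4 D4 B3 D4.

C4 D4 B3 D4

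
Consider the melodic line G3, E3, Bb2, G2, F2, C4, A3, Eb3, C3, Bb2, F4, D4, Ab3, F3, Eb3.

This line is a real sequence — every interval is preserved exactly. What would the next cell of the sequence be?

Bb4 G4 Db4 Bb3 Ab3

With a 5-note motive the entries are G3, C4, F4, each up a 4th from the previous.
Statement 4 starts on Bb4 and keeps the same exact contour: Bb4 G4 Db4 Bb3 Ab3.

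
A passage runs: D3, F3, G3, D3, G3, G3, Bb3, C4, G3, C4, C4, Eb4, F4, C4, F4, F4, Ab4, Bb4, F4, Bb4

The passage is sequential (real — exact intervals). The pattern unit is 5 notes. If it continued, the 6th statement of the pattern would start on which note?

Unit = 5 notes; the statements start on D3, G3, C4, F4, moving up a 4th each time.
Continuing: Bb4 → Eb5. Statement 6 starts on Eb5.

Eb5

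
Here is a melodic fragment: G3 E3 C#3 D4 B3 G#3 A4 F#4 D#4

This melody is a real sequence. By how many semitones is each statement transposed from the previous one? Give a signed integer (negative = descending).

The 3-note cells begin on G3, D4, A4 — each up a 5th from the last.
Counting half-steps from G3 to D4: 7.

7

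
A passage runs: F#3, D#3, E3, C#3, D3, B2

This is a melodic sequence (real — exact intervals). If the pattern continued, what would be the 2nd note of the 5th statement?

G2

The unit is 2 notes. Position-2 pitches of the 3 shown cells: D#3, C#3, B2.
Carrying that down a 2nd forward: A2 → G2.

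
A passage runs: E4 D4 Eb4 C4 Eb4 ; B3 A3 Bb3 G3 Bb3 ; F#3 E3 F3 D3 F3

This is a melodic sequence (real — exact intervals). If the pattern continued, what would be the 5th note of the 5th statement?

Grouping in 5s, the 5th note of each cell is Eb4, Bb3, F3.
Carrying that down a 4th forward: C3 → G2.

G2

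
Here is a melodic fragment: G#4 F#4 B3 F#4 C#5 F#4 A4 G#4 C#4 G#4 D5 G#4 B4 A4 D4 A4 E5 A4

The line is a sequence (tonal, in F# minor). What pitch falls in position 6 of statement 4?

With 6-note cells, note 6 of each statement runs F#4, G#4, A4.
One more up a 2nd gives B4.

B4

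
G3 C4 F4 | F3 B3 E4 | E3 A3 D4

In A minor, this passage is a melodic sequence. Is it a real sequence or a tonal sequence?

tonal

Every note is diatonic to A minor.
Cell 1 has +5 semitones from note 1 to 2, but cell 2 has +6 — the interval quality changes while the contour stays the same, which is the hallmark of a tonal sequence.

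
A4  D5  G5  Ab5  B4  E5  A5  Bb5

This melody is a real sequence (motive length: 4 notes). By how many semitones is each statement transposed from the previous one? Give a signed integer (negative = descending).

With a 4-note motive the entries are A4, B4, each up a 2nd from the previous.
A4 to B4 spans +2 semitones.

2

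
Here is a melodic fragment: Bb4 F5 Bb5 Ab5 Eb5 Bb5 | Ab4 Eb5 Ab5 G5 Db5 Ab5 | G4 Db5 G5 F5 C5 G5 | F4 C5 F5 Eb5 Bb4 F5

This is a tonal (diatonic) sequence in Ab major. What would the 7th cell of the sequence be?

C4 G4 C5 Bb4 F4 C5

With a 6-note motive the entries are Bb4, Ab4, G4, F4, each down a 2nd from the previous.
Extending down a 2nd: Eb4 → Db4 → C4.
From C4 the diatonic shape gives C4 G4 C5 Bb4 F4 C5.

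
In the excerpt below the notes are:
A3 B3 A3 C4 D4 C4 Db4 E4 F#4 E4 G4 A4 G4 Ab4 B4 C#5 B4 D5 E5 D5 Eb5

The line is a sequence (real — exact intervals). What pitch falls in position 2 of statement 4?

G#5

The unit is 7 notes. Position-2 pitches of the 3 shown cells: B3, F#4, C#5.
From C#5, up a 5th gives G#5.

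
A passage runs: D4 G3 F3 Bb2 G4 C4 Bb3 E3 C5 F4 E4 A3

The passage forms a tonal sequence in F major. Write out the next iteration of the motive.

F5 Bb4 A4 D4

With a 4-note motive the entries are D4, G4, C5, each up a 4th from the previous.
Statement 4 starts on F5 and keeps the same diatonic contour: F5 Bb4 A4 D4.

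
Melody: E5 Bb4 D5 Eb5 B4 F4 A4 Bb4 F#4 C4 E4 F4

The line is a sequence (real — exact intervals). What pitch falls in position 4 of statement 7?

With 4-note cells, note 4 of each statement runs Eb5, Bb4, F4.
Extending down a 4th: C4 → G3 → D3 → A2.

A2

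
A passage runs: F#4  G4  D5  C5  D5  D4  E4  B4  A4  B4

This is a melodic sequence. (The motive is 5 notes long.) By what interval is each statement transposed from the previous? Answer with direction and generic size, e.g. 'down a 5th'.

The 5-note cells begin on F#4, D4 — each down a 3rd from the last.
From F#4 to D4: down a 3rd.

down a 3rd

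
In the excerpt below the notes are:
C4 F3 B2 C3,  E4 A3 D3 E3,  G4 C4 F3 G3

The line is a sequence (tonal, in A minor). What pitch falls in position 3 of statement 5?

C4

The unit is 4 notes. Position-3 pitches of the 3 shown cells: B2, D3, F3.
Each moves up a 3rd. Continuing: A3 → C4.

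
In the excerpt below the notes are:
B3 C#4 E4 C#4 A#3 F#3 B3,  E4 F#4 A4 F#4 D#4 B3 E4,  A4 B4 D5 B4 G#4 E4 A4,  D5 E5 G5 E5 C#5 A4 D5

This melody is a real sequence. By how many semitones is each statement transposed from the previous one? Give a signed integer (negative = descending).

The 7-note cells begin on B3, E4, A4, D5 — each up a 4th from the last.
Counting half-steps from B3 to E4: 5.

5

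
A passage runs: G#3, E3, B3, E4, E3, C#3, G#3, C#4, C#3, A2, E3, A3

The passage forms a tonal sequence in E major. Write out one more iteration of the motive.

With a 4-note motive the entries are G#3, E3, C#3, each down a 3rd from the previous.
Statement 4 starts on A2 and keeps the same diatonic contour: A2 F#2 C#3 F#3.

A2 F#2 C#3 F#3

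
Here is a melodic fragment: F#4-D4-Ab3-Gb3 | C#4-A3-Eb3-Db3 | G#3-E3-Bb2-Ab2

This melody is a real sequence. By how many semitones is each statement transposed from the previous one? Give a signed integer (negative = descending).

-5

With a 4-note motive the entries are F#4, C#4, G#3, each down a 4th from the previous.
F#4→C#4 is 61 − 66 = -5 semitones.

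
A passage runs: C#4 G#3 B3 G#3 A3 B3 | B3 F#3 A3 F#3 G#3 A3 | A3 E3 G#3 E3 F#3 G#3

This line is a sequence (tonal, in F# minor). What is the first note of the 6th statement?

The 6-note cells begin on C#4, B3, A3 — each down a 2nd from the last.
Extending the heads down a 2nd: G#3 → F#3 → E3.

E3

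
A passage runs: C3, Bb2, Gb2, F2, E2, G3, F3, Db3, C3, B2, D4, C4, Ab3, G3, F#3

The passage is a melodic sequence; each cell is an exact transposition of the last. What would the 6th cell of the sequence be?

With a 5-note motive the entries are C3, G3, D4, each up a 5th from the previous.
Extending up a 5th: A4 → E5 → B5.
From B5 the exact shape gives B5 A5 F5 E5 D#5.

B5 A5 F5 E5 D#5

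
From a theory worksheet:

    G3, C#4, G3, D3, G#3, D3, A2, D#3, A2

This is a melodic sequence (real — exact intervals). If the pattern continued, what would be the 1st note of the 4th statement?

The unit is 3 notes. Position-1 pitches of the 3 shown cells: G3, D3, A2.
From A2, down a 4th gives E2.

E2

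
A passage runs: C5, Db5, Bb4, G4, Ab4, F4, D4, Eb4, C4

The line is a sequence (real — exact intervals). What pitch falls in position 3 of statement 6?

Grouping in 3s, the 3rd note of each cell is Bb4, F4, C4.
Carrying that down a 4th forward: G3 → D3 → A2.

A2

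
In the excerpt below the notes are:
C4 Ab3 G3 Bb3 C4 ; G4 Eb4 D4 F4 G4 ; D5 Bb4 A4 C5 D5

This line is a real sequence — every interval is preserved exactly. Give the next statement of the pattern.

With a 5-note motive the entries are C4, G4, D5, each up a 5th from the previous.
So cell 4 is A5 F5 E5 G5 A5.

A5 F5 E5 G5 A5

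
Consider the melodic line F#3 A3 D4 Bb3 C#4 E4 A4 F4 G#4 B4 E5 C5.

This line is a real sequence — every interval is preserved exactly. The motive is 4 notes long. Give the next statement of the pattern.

D#5 F#5 B5 G5

The 4-note cells begin on F#3, C#4, G#4 — each up a 5th from the last.
So cell 4 is D#5 F#5 B5 G5.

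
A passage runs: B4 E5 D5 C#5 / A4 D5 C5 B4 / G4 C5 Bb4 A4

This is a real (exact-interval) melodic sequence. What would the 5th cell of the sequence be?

Eb4 Ab4 Gb4 F4

The 4-note cells begin on B4, A4, G4 — each down a 2nd from the last.
Extending down a 2nd: F4 → Eb4.
So cell 5 is Eb4 Ab4 Gb4 F4.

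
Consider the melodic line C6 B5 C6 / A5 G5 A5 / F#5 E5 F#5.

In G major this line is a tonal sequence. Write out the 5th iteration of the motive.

The 3-note cells begin on C6, A5, F#5 — each down a 3rd from the last.
Continuing the starts: D5 → B4.
So cell 5 is B4 A4 B4.

B4 A4 B4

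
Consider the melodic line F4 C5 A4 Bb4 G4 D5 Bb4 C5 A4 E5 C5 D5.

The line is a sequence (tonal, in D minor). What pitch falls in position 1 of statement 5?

Grouping in 4s, the 1st note of each cell is F4, G4, A4.
Each moves up a 2nd. Continuing: Bb4 → C5.

C5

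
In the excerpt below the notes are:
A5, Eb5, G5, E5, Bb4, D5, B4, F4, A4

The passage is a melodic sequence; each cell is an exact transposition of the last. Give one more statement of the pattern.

F#4 C4 E4

Unit = 3 notes; the statements start on A5, E5, B4, moving down a 4th each time.
So cell 4 is F#4 C4 E4.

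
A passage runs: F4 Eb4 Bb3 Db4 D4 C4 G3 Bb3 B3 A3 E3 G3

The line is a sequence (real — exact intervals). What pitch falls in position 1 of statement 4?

The unit is 4 notes. Position-1 pitches of the 3 shown cells: F4, D4, B3.
One more down a 3rd gives G#3.

G#3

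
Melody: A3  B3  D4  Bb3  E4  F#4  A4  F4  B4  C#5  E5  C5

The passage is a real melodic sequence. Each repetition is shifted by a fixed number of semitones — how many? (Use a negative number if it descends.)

7

Taking 4-note groups, the heads are A3, E4, B4: the pattern moves up a 5th.
A3 to E4 spans +7 semitones.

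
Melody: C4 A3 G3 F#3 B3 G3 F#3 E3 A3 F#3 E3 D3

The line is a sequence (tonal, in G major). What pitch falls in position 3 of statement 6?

B2

The unit is 4 notes. Position-3 pitches of the 3 shown cells: G3, F#3, E3.
Extending down a 2nd: D3 → C3 → B2.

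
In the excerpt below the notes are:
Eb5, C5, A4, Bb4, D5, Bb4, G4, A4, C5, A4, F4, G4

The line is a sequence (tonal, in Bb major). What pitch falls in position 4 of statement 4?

Grouping in 4s, the 4th note of each cell is Bb4, A4, G4.
Each moves down a 2nd; the next is F4.

F4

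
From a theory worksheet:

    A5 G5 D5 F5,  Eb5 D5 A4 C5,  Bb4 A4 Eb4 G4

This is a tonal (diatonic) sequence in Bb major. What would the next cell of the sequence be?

The 4-note cells begin on A5, Eb5, Bb4 — each down a 4th from the last.
Statement 4 starts on F4 and keeps the same diatonic contour: F4 Eb4 Bb3 D4.

F4 Eb4 Bb3 D4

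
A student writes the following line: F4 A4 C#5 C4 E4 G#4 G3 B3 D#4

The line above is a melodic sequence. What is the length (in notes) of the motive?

3

Try groups of 3 (3 cells in 9 notes):
F4 A4 C#5 | C4 E4 G#4 | G3 B3 D#4
Each cell is the previous one down a 4th — so the unit is 3 notes.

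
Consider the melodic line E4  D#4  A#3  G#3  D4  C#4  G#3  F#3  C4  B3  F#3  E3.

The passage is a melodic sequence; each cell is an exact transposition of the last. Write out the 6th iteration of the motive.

Gb3 F3 C3 Bb2

Unit = 4 notes; the statements start on E4, D4, C4, moving down a 2nd each time.
Carrying on: Bb3 → Ab3 → Gb3.
From Gb3 the exact shape gives Gb3 F3 C3 Bb2.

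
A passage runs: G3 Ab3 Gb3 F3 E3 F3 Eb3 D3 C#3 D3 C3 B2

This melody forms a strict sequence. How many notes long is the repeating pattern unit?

4

Try groups of 4 (3 cells in 12 notes):
G3 Ab3 Gb3 F3 | E3 F3 Eb3 D3 | C#3 D3 C3 B2
Each cell is the previous one down a 3rd — so the unit is 4 notes.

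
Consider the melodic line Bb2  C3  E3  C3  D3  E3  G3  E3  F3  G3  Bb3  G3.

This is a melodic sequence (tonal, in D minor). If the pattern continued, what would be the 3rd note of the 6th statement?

A4

The unit is 4 notes. Position-3 pitches of the 3 shown cells: E3, G3, Bb3.
Each moves up a 3rd. Continuing: D4 → F4 → A4.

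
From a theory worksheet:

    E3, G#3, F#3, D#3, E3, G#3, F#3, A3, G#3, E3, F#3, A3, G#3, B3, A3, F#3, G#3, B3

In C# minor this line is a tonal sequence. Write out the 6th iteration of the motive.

Unit = 6 notes; the statements start on E3, F#3, G#3, moving up a 2nd each time.
Carrying on: A3 → B3 → C#4.
From C#4 the diatonic shape gives C#4 E4 D#4 B3 C#4 E4.

C#4 E4 D#4 B3 C#4 E4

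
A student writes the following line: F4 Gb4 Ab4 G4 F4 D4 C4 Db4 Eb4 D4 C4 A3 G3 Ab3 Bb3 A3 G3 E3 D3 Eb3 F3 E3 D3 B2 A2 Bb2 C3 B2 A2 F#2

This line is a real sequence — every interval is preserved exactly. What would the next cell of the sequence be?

E2 F2 G2 F#2 E2 C#2

The 6-note cells begin on F4, C4, G3, D3, A2 — each down a 4th from the last.
Statement 6 starts on E2 and keeps the same exact contour: E2 F2 G2 F#2 E2 C#2.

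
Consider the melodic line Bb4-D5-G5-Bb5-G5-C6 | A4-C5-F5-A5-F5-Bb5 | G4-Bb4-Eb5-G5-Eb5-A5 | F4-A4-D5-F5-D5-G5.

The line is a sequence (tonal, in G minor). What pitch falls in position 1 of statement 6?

With 6-note cells, note 1 of each statement runs Bb4, A4, G4, F4.
Each moves down a 2nd. Continuing: Eb4 → D4.

D4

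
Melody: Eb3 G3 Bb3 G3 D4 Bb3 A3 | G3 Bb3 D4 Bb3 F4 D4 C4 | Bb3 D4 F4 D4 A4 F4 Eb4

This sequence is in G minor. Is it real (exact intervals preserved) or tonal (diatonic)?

Every note is diatonic to G minor.
Cell 1 has +4 semitones from note 1 to 2, but cell 2 has +3 — the interval quality changes while the contour stays the same, which is the hallmark of a tonal sequence.

tonal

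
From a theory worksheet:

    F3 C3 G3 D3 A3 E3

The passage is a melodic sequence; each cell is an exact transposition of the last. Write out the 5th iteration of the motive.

The 2-note cells begin on F3, G3, A3 — each up a 2nd from the last.
Carrying on: B3 → C#4.
So cell 5 is C#4 G#3.

C#4 G#3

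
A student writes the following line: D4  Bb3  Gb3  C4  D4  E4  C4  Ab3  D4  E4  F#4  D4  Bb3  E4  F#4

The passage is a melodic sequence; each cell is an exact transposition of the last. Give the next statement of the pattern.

The 5-note cells begin on D4, E4, F#4 — each up a 2nd from the last.
From G#4 the exact shape gives G#4 E4 C4 F#4 G#4.

G#4 E4 C4 F#4 G#4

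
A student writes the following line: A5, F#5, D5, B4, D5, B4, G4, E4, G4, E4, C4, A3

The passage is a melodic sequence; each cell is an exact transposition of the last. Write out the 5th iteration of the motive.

Unit = 4 notes; the statements start on A5, D5, G4, moving down a 5th each time.
Extending down a 5th: C4 → F3.
Statement 5 starts on F3 and keeps the same exact contour: F3 D3 Bb2 G2.

F3 D3 Bb2 G2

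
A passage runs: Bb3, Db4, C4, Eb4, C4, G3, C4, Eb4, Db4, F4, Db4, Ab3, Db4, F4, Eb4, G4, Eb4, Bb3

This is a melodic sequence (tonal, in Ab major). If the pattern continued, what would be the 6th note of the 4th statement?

The unit is 6 notes. Position-6 pitches of the 3 shown cells: G3, Ab3, Bb3.
Each moves up a 2nd; the next is C4.

C4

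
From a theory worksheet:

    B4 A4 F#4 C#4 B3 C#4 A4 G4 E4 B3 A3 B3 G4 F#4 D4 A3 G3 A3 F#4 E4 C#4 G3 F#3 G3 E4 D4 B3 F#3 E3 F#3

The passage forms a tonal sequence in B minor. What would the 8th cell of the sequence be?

Unit = 6 notes; the statements start on B4, A4, G4, F#4, E4, moving down a 2nd each time.
Extending down a 2nd: D4 → C#4 → B3.
Statement 8 starts on B3 and keeps the same diatonic contour: B3 A3 F#3 C#3 B2 C#3.

B3 A3 F#3 C#3 B2 C#3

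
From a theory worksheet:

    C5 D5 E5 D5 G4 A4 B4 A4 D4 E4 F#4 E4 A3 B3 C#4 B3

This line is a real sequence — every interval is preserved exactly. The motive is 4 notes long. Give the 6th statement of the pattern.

Taking 4-note groups, the heads are C5, G4, D4, A3: the pattern moves down a 4th.
Carrying on: E3 → B2.
From B2 the exact shape gives B2 C#3 D#3 C#3.

B2 C#3 D#3 C#3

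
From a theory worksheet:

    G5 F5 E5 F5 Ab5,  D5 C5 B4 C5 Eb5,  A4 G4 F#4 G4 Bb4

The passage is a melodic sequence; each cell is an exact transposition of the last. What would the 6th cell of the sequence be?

F#3 E3 D#3 E3 G3

Unit = 5 notes; the statements start on G5, D5, A4, moving down a 4th each time.
Continuing the starts: E4 → B3 → F#3.
So cell 6 is F#3 E3 D#3 E3 G3.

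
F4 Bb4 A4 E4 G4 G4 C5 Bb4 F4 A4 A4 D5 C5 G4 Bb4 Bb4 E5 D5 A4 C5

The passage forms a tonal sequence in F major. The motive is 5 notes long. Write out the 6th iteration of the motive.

Taking 5-note groups, the heads are F4, G4, A4, Bb4: the pattern moves up a 2nd.
Continuing the starts: C5 → D5.
From D5 the diatonic shape gives D5 G5 F5 C5 E5.

D5 G5 F5 C5 E5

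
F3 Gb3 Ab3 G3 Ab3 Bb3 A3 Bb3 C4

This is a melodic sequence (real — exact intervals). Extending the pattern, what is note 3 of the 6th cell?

Grouping in 3s, the 3rd note of each cell is Ab3, Bb3, C4.
Carrying that up a 2nd forward: D4 → E4 → F#4.

F#4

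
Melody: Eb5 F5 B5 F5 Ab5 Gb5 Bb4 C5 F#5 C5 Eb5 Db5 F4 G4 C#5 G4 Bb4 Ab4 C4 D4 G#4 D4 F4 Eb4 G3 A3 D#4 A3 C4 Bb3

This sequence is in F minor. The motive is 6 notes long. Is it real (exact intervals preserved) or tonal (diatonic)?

real

Each cell has the same semitone pattern (2, 6, -6, 3, -2) — intervals are preserved exactly.
And B5 lies outside F minor, so the sequence is real rather than tonal.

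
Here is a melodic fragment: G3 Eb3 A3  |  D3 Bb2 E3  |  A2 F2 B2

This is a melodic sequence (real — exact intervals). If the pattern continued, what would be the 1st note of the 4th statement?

E2

The unit is 3 notes. Position-1 pitches of the 3 shown cells: G3, D3, A2.
Each moves down a 4th; the next is E2.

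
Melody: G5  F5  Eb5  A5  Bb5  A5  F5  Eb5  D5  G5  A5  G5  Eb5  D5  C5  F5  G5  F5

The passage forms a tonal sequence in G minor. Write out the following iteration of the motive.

D5 C5 Bb4 Eb5 F5 Eb5

The 6-note cells begin on G5, F5, Eb5 — each down a 2nd from the last.
So cell 4 is D5 C5 Bb4 Eb5 F5 Eb5.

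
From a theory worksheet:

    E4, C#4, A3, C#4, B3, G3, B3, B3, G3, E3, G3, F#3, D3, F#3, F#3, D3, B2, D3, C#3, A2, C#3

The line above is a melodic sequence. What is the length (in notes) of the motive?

There are 21 notes; a 7-note unit gives 3 cells:
E4 C#4 A3 C#4 B3 G3 B3 | B3 G3 E3 G3 F#3 D3 F#3 | F#3 D3 B2 D3 C#3 A2 C#3
Each cell is the previous one down a 4th — so the unit is 7 notes.

7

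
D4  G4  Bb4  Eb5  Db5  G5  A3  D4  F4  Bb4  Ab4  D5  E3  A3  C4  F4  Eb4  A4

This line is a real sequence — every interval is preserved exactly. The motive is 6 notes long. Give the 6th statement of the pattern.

C#2 F#2 A2 D3 C3 F#3

The 6-note cells begin on D4, A3, E3 — each down a 4th from the last.
Continuing the starts: B2 → F#2 → C#2.
From C#2 the exact shape gives C#2 F#2 A2 D3 C3 F#3.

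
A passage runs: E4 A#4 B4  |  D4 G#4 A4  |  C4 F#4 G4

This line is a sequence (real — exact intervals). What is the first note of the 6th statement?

The 3-note cells begin on E4, D4, C4 — each down a 2nd from the last.
Continuing: Bb3 → Ab3 → Gb3. Statement 6 starts on Gb3.

Gb3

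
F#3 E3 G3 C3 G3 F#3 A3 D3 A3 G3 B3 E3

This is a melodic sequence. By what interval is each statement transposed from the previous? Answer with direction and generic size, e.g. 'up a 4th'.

up a 2nd

Unit = 4 notes; the statements start on F#3, G3, A3, moving up a 2nd each time.
F#3 to G3 is up a 2nd.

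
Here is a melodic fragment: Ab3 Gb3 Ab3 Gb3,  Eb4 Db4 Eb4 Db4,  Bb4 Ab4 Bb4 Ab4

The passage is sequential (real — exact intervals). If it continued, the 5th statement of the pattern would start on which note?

C6

Unit = 4 notes; the statements start on Ab3, Eb4, Bb4, moving up a 5th each time.
Continuing: F5 → C6. Statement 5 starts on C6.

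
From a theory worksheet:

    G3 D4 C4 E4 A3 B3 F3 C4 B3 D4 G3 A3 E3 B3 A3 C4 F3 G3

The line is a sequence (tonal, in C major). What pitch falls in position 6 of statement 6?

With 6-note cells, note 6 of each statement runs B3, A3, G3.
Each moves down a 2nd. Continuing: F3 → E3 → D3.

D3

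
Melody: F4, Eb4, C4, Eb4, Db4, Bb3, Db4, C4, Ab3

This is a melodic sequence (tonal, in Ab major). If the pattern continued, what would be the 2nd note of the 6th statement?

Grouping in 3s, the 2nd note of each cell is Eb4, Db4, C4.
Each moves down a 2nd. Continuing: Bb3 → Ab3 → G3.

G3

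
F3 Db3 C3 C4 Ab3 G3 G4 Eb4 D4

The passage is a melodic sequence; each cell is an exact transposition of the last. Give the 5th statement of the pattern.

A5 F5 E5

The 3-note cells begin on F3, C4, G4 — each up a 5th from the last.
Extending up a 5th: D5 → A5.
Statement 5 starts on A5 and keeps the same exact contour: A5 F5 E5.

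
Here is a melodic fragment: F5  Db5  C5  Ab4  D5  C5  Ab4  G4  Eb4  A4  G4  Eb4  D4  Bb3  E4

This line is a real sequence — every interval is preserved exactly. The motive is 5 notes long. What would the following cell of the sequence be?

D4 Bb3 A3 F3 B3

The 5-note cells begin on F5, C5, G4 — each down a 4th from the last.
So cell 4 is D4 Bb3 A3 F3 B3.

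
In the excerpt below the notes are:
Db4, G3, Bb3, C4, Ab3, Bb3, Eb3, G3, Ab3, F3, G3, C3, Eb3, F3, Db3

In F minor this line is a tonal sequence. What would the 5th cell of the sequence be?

Taking 5-note groups, the heads are Db4, Bb3, G3: the pattern moves down a 3rd.
Continuing the starts: Eb3 → C3.
So cell 5 is C3 F2 Ab2 Bb2 G2.

C3 F2 Ab2 Bb2 G2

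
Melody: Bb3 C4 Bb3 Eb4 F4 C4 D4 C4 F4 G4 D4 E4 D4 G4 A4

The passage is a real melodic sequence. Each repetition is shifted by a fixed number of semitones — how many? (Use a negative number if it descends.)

Taking 5-note groups, the heads are Bb3, C4, D4: the pattern moves up a 2nd.
Bb3 to C4 spans +2 semitones.

2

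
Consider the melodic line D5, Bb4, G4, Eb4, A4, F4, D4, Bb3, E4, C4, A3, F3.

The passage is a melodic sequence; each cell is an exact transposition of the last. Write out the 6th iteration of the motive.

The 4-note cells begin on D5, A4, E4 — each down a 4th from the last.
Carrying on: B3 → F#3 → C#3.
From C#3 the exact shape gives C#3 A2 F#2 D2.

C#3 A2 F#2 D2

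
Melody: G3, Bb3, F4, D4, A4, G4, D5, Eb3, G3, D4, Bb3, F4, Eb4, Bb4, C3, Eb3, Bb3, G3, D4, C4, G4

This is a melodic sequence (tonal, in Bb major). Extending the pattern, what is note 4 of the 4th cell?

Eb3

With 7-note cells, note 4 of each statement runs D4, Bb3, G3.
One more down a 3rd gives Eb3.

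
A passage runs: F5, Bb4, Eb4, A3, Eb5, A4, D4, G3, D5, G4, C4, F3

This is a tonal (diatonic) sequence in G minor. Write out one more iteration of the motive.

C5 F4 Bb3 Eb3

The 4-note cells begin on F5, Eb5, D5 — each down a 2nd from the last.
From C5 the diatonic shape gives C5 F4 Bb3 Eb3.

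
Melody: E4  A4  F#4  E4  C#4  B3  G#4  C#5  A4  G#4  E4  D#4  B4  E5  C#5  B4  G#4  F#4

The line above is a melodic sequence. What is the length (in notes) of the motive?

Try groups of 6 (3 cells in 18 notes):
E4 A4 F#4 E4 C#4 B3 | G#4 C#5 A4 G#4 E4 D#4 | B4 E5 C#5 B4 G#4 F#4
Each cell is the previous one up a 3rd — so the unit is 6 notes.

6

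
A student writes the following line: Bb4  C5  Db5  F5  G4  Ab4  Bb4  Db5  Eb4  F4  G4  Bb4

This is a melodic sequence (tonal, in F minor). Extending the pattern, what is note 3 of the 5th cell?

C4

With 4-note cells, note 3 of each statement runs Db5, Bb4, G4.
Extending down a 3rd: Eb4 → C4.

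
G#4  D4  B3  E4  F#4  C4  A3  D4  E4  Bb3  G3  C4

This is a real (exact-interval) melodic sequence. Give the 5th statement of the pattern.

Taking 4-note groups, the heads are G#4, F#4, E4: the pattern moves down a 2nd.
Extending down a 2nd: D4 → C4.
From C4 the exact shape gives C4 Gb3 Eb3 Ab3.

C4 Gb3 Eb3 Ab3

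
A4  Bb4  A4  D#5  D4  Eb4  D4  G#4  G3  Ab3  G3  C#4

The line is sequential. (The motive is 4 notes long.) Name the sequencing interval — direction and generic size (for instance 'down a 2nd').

down a 5th

Taking 4-note groups, the heads are A4, D4, G3: the pattern moves down a 5th.
A4 to D4 is down a 5th.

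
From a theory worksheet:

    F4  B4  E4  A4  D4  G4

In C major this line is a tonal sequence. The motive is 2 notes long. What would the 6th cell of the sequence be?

A3 D4

The 2-note cells begin on F4, E4, D4 — each down a 2nd from the last.
Carrying on: C4 → B3 → A3.
So cell 6 is A3 D4.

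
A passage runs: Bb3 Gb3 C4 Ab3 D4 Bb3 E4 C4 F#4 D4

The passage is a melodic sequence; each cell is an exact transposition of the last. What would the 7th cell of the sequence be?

A#4 F#4

The 2-note cells begin on Bb3, C4, D4, E4, F#4 — each up a 2nd from the last.
Carrying on: G#4 → A#4.
So cell 7 is A#4 F#4.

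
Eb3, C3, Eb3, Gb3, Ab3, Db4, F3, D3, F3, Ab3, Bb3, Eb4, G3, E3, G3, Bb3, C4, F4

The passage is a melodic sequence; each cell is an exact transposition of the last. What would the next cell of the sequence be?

The 6-note cells begin on Eb3, F3, G3 — each up a 2nd from the last.
Statement 4 starts on A3 and keeps the same exact contour: A3 F#3 A3 C4 D4 G4.

A3 F#3 A3 C4 D4 G4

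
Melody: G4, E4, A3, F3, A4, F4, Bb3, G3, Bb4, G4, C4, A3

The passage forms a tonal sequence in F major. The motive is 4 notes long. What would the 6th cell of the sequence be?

E5 C5 F4 D4

With a 4-note motive the entries are G4, A4, Bb4, each up a 2nd from the previous.
Continuing the starts: C5 → D5 → E5.
From E5 the diatonic shape gives E5 C5 F4 D4.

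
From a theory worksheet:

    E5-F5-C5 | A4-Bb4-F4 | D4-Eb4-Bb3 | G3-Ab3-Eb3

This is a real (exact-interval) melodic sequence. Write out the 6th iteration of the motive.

F2 Gb2 Db2

With a 3-note motive the entries are E5, A4, D4, G3, each down a 5th from the previous.
Extending down a 5th: C3 → F2.
Statement 6 starts on F2 and keeps the same exact contour: F2 Gb2 Db2.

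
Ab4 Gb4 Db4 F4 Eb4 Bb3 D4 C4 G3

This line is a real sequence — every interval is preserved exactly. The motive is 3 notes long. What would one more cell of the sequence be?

Taking 3-note groups, the heads are Ab4, F4, D4: the pattern moves down a 3rd.
So cell 4 is B3 A3 E3.

B3 A3 E3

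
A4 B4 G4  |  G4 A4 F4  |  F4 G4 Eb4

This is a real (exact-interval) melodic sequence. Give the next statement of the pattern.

With a 3-note motive the entries are A4, G4, F4, each down a 2nd from the previous.
So cell 4 is Eb4 F4 Db4.

Eb4 F4 Db4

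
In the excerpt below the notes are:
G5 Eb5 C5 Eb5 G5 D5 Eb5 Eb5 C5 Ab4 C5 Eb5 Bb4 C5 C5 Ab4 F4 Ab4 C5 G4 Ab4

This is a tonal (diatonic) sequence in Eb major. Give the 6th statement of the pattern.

D4 Bb3 G3 Bb3 D4 Ab3 Bb3

The 7-note cells begin on G5, Eb5, C5 — each down a 3rd from the last.
Extending down a 3rd: Ab4 → F4 → D4.
Statement 6 starts on D4 and keeps the same diatonic contour: D4 Bb3 G3 Bb3 D4 Ab3 Bb3.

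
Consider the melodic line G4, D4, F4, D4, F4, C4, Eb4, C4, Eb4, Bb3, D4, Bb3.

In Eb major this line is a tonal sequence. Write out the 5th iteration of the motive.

C4 G3 Bb3 G3

Taking 4-note groups, the heads are G4, F4, Eb4: the pattern moves down a 2nd.
Continuing the starts: D4 → C4.
From C4 the diatonic shape gives C4 G3 Bb3 G3.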